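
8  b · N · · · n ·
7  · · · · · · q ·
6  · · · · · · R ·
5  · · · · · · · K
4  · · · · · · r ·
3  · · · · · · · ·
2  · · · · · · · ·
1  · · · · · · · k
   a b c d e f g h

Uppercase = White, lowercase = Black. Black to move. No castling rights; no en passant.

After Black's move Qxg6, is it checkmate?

yes

After Qxg6: white king on h5; in check: yes, from the black queen on g6.
King squares — g4: attacked by Qg6; h4: attacked by Rg4; g5: attacked by Rg4; g6: attacked by Rg4; h6: attacked by Qg6.
White has no legal moves → checkmate.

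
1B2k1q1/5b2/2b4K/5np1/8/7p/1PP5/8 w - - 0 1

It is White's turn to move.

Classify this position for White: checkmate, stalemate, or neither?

White to move; white king on h6.
In check: yes, from the black knight on f5.
King squares — g5: attacked by Qg8; h5: attacked by Bf7; g6: attacked by Bf7; g7: attacked by Nf5; h7: attacked by Qg8.
Legal moves for White: none.
In check with no legal moves → checkmate.

checkmate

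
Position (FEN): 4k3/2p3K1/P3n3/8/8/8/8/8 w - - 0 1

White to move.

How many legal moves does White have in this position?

White to move; king on g7.
In check: yes, from the black knight on e6.
Legal moves: Kh8, Kg8, Kh7, Kh6, Kg6, Kf6.
Count: 6.

6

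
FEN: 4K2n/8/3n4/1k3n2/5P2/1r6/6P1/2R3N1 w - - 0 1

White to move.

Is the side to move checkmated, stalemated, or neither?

neither

White to move; white king on e8.
In check: yes, from the black knight on d6.
King squares — d7: available; e7: attacked by Nf5; f7: attacked by Nd6; d8: available; f8: available.
Legal moves for White: Kf8, Kd8, Kd7.
White is in check but has 3 legal moves → neither.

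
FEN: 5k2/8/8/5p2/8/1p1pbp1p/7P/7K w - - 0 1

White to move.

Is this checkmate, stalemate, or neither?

stalemate

White to move; white king on h1.
In check: no.
King squares — g1: attacked by Be3; g2: attacked by Pf3; h2: own pawn.
Legal moves for White: none.
Not in check and no legal moves → stalemate.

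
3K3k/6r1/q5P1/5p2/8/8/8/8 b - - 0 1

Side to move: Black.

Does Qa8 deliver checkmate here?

After Qa8: white king on d8; in check: yes, from the black queen on a8.
King squares — c7: attacked by Rg7; d7: attacked by Rg7; e7: attacked by Rg7; c8: attacked by Qa8; e8: attacked by Qa8.
White has no legal moves → checkmate.

yes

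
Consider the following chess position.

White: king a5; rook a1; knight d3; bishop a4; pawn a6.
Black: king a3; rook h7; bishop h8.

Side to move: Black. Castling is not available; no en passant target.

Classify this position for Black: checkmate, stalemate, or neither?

Black to move; black king on a3.
In check: yes, from the white rook on a1.
King squares — a2: attacked by Ra1; b2: attacked by Nd3; b3: attacked by Ba4; a4: attacked by Ra1; b4: attacked by Nd3.
Legal moves for Black: Bxa1.
Black is in check but has 1 legal move → neither.

neither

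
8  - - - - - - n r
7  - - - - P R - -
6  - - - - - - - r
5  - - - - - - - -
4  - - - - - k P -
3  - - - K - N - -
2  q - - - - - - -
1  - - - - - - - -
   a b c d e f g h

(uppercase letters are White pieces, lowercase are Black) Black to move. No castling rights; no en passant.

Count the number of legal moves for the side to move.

Black to move; king on f4.
In check: yes, from the white rook on f7.
Legal moves: Kxg4, Kg3, Nf6, Rf6, Qxf7.
Count: 5.

5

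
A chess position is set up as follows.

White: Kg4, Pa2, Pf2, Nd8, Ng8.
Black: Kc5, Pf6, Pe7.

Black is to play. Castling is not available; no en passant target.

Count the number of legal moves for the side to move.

10

Black to move; king on c5.
In check: no.
Legal moves: Kd6, Kb6, Kd5, Kb5, Kd4, Kc4, Kb4, e6, f5+, e5.
Count: 10.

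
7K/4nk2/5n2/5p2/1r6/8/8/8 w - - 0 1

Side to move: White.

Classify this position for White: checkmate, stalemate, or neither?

White to move; white king on h8.
In check: no.
King squares — g7: attacked by Kf7; h7: attacked by Nf6; g8: attacked by Nf6.
Legal moves for White: none.
Not in check and no legal moves → stalemate.

stalemate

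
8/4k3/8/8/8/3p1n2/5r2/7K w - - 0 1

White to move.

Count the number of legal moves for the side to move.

White to move; king on h1.
In check: no.
Legal moves: none.
Count: 0.

0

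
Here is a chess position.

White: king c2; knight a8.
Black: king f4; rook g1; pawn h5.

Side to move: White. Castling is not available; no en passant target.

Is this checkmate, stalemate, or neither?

neither

White to move; white king on c2.
In check: no.
Legal moves for White: Nc7, Nb6, Kd3, Kc3, Kb3, Kd2, Kb2.
White has 7 legal moves and is not in check → neither.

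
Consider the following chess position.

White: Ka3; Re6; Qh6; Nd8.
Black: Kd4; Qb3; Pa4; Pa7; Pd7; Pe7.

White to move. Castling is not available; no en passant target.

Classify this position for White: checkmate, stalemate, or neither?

checkmate

White to move; white king on a3.
In check: yes, from the black queen on b3.
King squares — a2: attacked by Qb3; b2: attacked by Qb3; b3: attacked by Pa4; a4: attacked by Qb3; b4: attacked by Qb3.
Legal moves for White: none.
In check with no legal moves → checkmate.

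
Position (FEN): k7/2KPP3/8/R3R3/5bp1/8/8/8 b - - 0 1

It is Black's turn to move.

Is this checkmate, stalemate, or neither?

Black to move; black king on a8.
In check: yes, from the white rook on a5.
King squares — a7: attacked by Ra5; b7: attacked by Kc7; b8: attacked by Kc7.
Legal moves for Black: none.
In check with no legal moves → checkmate.

checkmate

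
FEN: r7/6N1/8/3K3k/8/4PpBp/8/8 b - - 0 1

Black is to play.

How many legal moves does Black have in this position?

4

Black to move; king on h5.
In check: yes, from the white knight on g7.
Legal moves: Kh6, Kg6, Kg5, Kg4.
Count: 4.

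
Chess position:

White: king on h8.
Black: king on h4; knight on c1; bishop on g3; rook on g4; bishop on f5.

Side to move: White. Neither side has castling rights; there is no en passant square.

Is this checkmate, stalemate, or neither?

White to move; white king on h8.
In check: no.
King squares — g7: attacked by Rg4; h7: attacked by Bf5; g8: attacked by Rg4.
Legal moves for White: none.
Not in check and no legal moves → stalemate.

stalemate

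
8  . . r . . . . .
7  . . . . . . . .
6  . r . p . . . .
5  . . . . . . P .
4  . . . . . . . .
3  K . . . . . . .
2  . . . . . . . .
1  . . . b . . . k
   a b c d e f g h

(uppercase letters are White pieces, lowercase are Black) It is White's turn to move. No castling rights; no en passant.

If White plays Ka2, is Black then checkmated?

After Ka2: black king on h1; in check: no.
Black is not in check, so this cannot be checkmate.

no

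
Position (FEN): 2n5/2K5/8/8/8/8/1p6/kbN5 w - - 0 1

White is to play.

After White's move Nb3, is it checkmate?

no

After Nb3: black king on a1; in check: yes, from the white knight on b3.
Black has 1 legal reply: Ka2.
In check but a legal move exists → not checkmate.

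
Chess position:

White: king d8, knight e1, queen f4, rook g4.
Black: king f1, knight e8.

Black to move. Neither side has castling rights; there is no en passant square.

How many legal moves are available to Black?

2

Black to move; king on f1.
In check: yes, from the white queen on f4.
Legal moves: Ke2, Kxe1.
Count: 2.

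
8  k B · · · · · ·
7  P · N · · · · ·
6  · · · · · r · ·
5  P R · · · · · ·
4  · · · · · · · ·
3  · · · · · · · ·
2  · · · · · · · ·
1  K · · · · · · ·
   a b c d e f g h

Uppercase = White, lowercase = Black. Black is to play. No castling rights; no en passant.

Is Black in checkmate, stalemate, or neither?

Black to move; black king on a8.
In check: yes, from the white knight on c7.
King squares — a7: attacked by Bb8; b7: attacked by Rb5; b8: attacked by Rb5.
Legal moves for Black: none.
In check with no legal moves → checkmate.

checkmate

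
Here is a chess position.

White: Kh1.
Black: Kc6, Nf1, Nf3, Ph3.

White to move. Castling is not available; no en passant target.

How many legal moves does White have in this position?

White to move; king on h1.
In check: no.
Legal moves: none.
Count: 0.

0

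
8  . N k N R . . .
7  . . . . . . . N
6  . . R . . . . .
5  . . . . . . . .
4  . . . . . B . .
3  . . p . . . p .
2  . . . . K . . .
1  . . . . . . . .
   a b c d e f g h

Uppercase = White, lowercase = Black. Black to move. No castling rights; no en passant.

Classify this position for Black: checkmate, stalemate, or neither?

Black to move; black king on c8.
In check: yes, from the white rook on c6.
King squares — b7: attacked by Nd8; c7: attacked by Bf4; d7: attacked by Nb8; b8: attacked by Bf4; d8: attacked by Re8.
Legal moves for Black: none.
In check with no legal moves → checkmate.

checkmate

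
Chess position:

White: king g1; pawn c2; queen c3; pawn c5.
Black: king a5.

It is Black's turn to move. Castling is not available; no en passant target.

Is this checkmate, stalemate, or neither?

neither

Black to move; black king on a5.
In check: yes, from the white queen on c3.
Legal moves for Black: Ka6, Kb5, Ka4.
Black is in check but has 3 legal moves → neither.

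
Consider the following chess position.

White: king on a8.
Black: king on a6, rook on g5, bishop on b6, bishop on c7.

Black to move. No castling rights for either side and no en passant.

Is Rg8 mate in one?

yes

After Rg8: white king on a8; in check: yes, from the black rook on g8.
King squares — a7: attacked by Ka6; b7: attacked by Ka6; b8: attacked by Bc7.
White has no legal moves → checkmate.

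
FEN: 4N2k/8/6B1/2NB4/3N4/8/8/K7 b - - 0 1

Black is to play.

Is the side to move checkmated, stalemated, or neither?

Black to move; black king on h8.
In check: no.
King squares — g7: attacked by Ne8; h7: attacked by Bg6; g8: attacked by Bd5.
Legal moves for Black: none.
Not in check and no legal moves → stalemate.

stalemate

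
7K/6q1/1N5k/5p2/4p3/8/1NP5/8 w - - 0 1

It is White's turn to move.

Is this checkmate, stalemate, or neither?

checkmate

White to move; white king on h8.
In check: yes, from the black queen on g7.
King squares — g7: attacked by Kh6; h7: attacked by Kh6; g8: attacked by Qg7.
Legal moves for White: none.
In check with no legal moves → checkmate.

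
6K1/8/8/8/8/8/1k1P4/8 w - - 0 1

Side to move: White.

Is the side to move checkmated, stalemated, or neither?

White to move; white king on g8.
In check: no.
Legal moves for White: Kh8, Kf8, Kh7, Kg7, Kf7, d3, d4.
White has 7 legal moves and is not in check → neither.

neither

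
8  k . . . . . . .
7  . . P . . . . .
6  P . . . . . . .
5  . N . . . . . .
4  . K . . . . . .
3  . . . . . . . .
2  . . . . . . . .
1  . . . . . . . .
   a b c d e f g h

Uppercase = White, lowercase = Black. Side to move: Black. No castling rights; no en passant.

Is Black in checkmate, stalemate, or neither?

stalemate

Black to move; black king on a8.
In check: no.
King squares — a7: attacked by Nb5; b7: attacked by Pa6; b8: attacked by Pc7.
Legal moves for Black: none.
Not in check and no legal moves → stalemate.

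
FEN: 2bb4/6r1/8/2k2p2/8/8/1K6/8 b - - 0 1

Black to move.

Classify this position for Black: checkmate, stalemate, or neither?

Black to move; black king on c5.
In check: no.
Legal moves for Black include: Be7, Bc7, Bf6+, Bb6, Bg5, Ba5, Bh4, Bd7, Bb7, Be6, Ba6, Rg8, Rh7, Rf7, Re7, Rd7, Rc7, Rb7+, ... (list truncated; more exist).
Black has legal moves and is not in check → neither.

neither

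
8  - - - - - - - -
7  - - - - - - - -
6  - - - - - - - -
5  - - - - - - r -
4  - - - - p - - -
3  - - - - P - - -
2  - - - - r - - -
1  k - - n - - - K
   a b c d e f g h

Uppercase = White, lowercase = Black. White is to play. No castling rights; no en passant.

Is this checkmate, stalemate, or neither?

White to move; white king on h1.
In check: no.
King squares — g1: attacked by Rg5; g2: attacked by Re2; h2: attacked by Re2.
Legal moves for White: none.
Not in check and no legal moves → stalemate.

stalemate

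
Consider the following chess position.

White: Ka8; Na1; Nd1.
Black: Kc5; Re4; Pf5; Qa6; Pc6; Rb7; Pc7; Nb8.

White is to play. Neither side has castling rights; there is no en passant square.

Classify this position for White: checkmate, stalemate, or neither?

White to move; white king on a8.
In check: yes, from the black queen on a6.
King squares — a7: attacked by Qa6; b7: attacked by Qa6; b8: attacked by Rb7.
Legal moves for White: none.
In check with no legal moves → checkmate.

checkmate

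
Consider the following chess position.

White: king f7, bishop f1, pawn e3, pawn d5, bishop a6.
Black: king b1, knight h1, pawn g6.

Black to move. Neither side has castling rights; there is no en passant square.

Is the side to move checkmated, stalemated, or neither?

Black to move; black king on b1.
In check: no.
Legal moves for Black: Ng3, Nf2, Kc2, Kb2, Ka2, Kc1, Ka1, g5.
Black has 8 legal moves and is not in check → neither.

neither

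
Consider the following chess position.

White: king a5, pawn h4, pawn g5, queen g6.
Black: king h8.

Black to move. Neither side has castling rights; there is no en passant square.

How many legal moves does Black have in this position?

0

Black to move; king on h8.
In check: no.
Legal moves: none.
Count: 0.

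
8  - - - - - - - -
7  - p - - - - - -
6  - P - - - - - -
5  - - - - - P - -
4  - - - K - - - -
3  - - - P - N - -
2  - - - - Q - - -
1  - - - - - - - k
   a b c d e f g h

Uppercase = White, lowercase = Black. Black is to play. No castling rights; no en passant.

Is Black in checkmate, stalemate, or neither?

Black to move; black king on h1.
In check: no.
King squares — g1: attacked by Nf3; g2: attacked by Qe2; h2: attacked by Qe2.
Legal moves for Black: none.
Not in check and no legal moves → stalemate.

stalemate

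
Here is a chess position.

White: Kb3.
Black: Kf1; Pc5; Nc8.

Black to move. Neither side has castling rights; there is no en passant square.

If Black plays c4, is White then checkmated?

After c4: white king on b3; in check: yes, from the black pawn on c4.
White has 8 legal replies: Kxc4, Kb4, Ka4, Kc3, Ka3, Kc2, Kb2, Ka2.
In check but a legal move exists → not checkmate.

no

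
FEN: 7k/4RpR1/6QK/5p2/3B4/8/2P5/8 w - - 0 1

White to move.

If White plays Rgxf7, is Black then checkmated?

yes

After Rgxf7: black king on h8; in check: yes, from the white bishop on d4.
King squares — g7: attacked by Bd4; h7: attacked by Qg6; g8: attacked by Qg6.
Black has no legal moves → checkmate.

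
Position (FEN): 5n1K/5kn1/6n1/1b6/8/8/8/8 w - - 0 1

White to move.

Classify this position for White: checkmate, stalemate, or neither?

White to move; white king on h8.
In check: yes, from the black knight on g6.
King squares — g7: attacked by Kf7; h7: attacked by Nf8; g8: attacked by Kf7.
Legal moves for White: none.
In check with no legal moves → checkmate.

checkmate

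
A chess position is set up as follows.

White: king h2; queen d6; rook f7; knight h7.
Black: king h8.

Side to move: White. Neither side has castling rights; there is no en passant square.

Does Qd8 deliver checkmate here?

After Qd8: black king on h8; in check: yes, from the white queen on d8.
King squares — g7: attacked by Rf7; h7: attacked by Rf7; g8: attacked by Qd8.
Black has no legal moves → checkmate.

yes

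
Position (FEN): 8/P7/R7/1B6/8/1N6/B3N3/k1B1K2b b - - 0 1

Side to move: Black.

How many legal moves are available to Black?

0

Black to move; king on a1.
In check: yes, from the white knight on b3.
Legal moves: none.
Count: 0.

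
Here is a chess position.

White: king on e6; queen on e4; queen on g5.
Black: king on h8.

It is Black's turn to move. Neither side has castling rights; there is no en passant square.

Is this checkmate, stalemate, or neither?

stalemate

Black to move; black king on h8.
In check: no.
King squares — g7: attacked by Qg5; h7: attacked by Qe4; g8: attacked by Qg5.
Legal moves for Black: none.
Not in check and no legal moves → stalemate.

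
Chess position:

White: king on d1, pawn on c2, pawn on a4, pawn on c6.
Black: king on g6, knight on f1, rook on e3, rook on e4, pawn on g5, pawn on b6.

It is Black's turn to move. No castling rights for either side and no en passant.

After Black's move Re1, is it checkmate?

After Re1: white king on d1; in check: yes, from the black rook on e1.
King squares — c1: attacked by Re1; e1: attacked by Re4; c2: own pawn; d2: attacked by Nf1; e2: attacked by Re1.
White has no legal moves → checkmate.

yes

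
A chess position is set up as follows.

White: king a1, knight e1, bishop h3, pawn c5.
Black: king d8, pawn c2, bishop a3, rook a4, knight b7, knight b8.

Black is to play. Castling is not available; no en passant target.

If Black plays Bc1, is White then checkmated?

yes

After Bc1: white king on a1; in check: yes, from the black rook on a4.
King squares — b1: attacked by Pc2; a2: attacked by Ra4; b2: attacked by Bc1.
White has no legal moves → checkmate.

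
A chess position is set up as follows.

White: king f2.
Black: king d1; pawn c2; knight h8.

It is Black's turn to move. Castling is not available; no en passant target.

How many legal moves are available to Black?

Black to move; king on d1.
In check: no.
Legal moves: Nf7, Ng6, Kd2, Kc1, c1=Q, c1=R, c1=B, c1=N.
Count: 8.

8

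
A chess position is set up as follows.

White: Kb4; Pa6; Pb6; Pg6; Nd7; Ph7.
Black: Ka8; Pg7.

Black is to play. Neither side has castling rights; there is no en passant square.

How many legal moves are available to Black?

Black to move; king on a8.
In check: no.
Legal moves: none.
Count: 0.

0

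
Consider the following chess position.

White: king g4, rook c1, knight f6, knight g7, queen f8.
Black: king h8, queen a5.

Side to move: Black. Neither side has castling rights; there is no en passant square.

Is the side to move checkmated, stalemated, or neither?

Black to move; black king on h8.
In check: yes, from the white queen on f8.
King squares — g7: attacked by Qf8; h7: attacked by Nf6; g8: attacked by Nf6.
Legal moves for Black: none.
In check with no legal moves → checkmate.

checkmate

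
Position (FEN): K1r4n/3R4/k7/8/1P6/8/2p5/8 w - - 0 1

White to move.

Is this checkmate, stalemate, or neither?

checkmate

White to move; white king on a8.
In check: yes, from the black rook on c8.
King squares — a7: attacked by Ka6; b7: attacked by Ka6; b8: attacked by Rc8.
Legal moves for White: none.
In check with no legal moves → checkmate.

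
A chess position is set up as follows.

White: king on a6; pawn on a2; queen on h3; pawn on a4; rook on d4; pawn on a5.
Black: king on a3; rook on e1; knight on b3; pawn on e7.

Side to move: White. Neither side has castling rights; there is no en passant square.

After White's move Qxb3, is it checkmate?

After Qxb3: black king on a3; in check: yes, from the white queen on b3.
King squares — a2: attacked by Qb3; b2: attacked by Qb3; b3: attacked by Pa2; a4: attacked by Qb3; b4: attacked by Qb3.
Black has no legal moves → checkmate.

yes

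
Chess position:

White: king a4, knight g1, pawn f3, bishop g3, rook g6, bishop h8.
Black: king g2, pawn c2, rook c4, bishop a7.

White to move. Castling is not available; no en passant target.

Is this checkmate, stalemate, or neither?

neither

White to move; white king on a4.
In check: yes, from the black rook on c4.
King squares — a3: available; b3: available; b4: attacked by Rc4; a5: available; b5: available.
Legal moves for White: Kb5, Ka5, Kb3, Ka3.
White is in check but has 4 legal moves → neither.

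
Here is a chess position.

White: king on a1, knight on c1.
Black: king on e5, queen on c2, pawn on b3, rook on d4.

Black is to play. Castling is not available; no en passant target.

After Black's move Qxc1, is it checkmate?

yes

After Qxc1: white king on a1; in check: yes, from the black queen on c1.
King squares — b1: attacked by Qc1; a2: attacked by Pb3; b2: attacked by Qc1.
White has no legal moves → checkmate.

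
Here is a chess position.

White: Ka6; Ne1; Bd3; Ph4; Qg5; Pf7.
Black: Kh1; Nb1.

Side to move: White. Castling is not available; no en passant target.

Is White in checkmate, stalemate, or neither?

neither

White to move; white king on a6.
In check: no.
Legal moves for White include: Kb7, Ka7, Kb6, Kb5, Ka5, Qg8, Qd8, Qg7, Qe7, Qh6, Qg6, Qf6, Qh5, Qf5, Qe5, Qd5+, Qc5, Qb5, ... (list truncated; more exist).
White has legal moves and is not in check → neither.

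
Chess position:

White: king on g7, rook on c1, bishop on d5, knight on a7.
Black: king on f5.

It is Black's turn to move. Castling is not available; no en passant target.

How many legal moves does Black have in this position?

4

Black to move; king on f5.
In check: no.
Legal moves: Kg5, Ke5, Kg4, Kf4.
Count: 4.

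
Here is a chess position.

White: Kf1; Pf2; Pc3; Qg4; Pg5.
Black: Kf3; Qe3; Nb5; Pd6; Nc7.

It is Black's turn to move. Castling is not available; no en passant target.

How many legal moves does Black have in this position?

1

Black to move; king on f3.
In check: yes, from the white queen on g4.
Legal moves: Kxg4.
Count: 1.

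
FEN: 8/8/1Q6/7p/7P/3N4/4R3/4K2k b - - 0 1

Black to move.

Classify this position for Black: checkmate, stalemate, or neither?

Black to move; black king on h1.
In check: no.
King squares — g1: attacked by Qb6; g2: attacked by Re2; h2: attacked by Re2.
Legal moves for Black: none.
Not in check and no legal moves → stalemate.

stalemate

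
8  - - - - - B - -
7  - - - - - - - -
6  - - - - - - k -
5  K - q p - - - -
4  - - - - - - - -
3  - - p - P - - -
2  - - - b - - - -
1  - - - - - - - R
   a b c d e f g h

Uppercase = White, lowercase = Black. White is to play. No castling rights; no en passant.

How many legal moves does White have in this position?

White to move; king on a5.
In check: yes, from the black queen on c5.
Legal moves: Ka6, Ka4, Bxc5.
Count: 3.

3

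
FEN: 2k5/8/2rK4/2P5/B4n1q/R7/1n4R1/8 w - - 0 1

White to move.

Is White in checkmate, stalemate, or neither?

White to move; white king on d6.
In check: yes, from the black rook on c6.
Legal moves for White: Kxc6, Ke5, Bxc6.
White is in check but has 3 legal moves → neither.

neither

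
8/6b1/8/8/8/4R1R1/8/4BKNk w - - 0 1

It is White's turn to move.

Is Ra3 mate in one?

no

After Ra3: black king on h1; in check: no.
Black is not in check, so this cannot be checkmate.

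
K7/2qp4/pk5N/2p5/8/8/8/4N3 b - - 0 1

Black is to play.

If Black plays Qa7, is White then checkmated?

yes

After Qa7: white king on a8; in check: yes, from the black queen on a7.
King squares — a7: attacked by Kb6; b7: attacked by Kb6; b8: attacked by Qa7.
White has no legal moves → checkmate.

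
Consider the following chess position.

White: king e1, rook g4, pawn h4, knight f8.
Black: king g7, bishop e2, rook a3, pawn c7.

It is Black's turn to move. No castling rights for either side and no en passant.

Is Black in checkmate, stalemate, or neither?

neither

Black to move; black king on g7.
In check: yes, from the white rook on g4.
King squares — f6: available; g6: attacked by Rg4; h6: available; f7: available; h7: attacked by Nf8; f8: available; g8: attacked by Rg4; h8: available.
Legal moves for Black: Kh8, Kxf8, Kf7, Kh6, Kf6, Bxg4.
Black is in check but has 6 legal moves → neither.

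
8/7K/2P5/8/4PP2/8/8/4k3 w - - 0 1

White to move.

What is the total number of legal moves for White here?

White to move; king on h7.
In check: no.
Legal moves: Kh8, Kg8, Kg7, Kh6, Kg6, c7, f5, e5.
Count: 8.

8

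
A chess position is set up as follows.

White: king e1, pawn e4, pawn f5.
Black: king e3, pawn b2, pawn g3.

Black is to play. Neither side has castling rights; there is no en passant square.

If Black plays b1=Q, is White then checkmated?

After b1=Q: white king on e1; in check: yes, from the black queen on b1.
King squares — d1: attacked by Qb1; f1: attacked by Qb1; d2: attacked by Ke3; e2: attacked by Ke3; f2: attacked by Ke3.
White has no legal moves → checkmate.

yes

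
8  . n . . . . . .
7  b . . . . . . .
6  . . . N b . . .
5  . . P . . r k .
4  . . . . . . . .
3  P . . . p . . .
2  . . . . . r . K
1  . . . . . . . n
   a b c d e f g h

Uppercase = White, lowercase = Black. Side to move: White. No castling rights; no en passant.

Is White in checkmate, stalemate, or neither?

neither

White to move; white king on h2.
In check: yes, from the black rook on f2.
Legal moves for White: Kh3, Kxh1, Kg1.
White is in check but has 3 legal moves → neither.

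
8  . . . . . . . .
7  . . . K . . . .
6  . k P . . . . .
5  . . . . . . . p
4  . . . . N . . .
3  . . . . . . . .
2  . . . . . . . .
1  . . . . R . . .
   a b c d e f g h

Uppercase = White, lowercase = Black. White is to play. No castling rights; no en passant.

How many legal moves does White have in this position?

White to move; king on d7.
In check: no.
Legal moves: Ke8, Kd8, Kc8, Ke7, Ke6, Kd6, Nf6, Nd6, Ng5, Nc5, Ng3, Nc3, Nf2, Nd2, Re3, Re2, Rh1, Rg1, Rf1, Rd1, Rc1, Rb1+, Ra1, c7.
Count: 24.

24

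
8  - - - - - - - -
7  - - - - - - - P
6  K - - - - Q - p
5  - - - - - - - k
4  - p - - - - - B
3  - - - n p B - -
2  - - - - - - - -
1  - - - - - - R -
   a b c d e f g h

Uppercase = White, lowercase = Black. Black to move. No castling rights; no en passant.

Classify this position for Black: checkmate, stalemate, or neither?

checkmate

Black to move; black king on h5.
In check: yes, from the white bishop on f3.
King squares — g4: attacked by Rg1; h4: attacked by Qf6; g5: attacked by Rg1; g6: attacked by Rg1; h6: own pawn.
Legal moves for Black: none.
In check with no legal moves → checkmate.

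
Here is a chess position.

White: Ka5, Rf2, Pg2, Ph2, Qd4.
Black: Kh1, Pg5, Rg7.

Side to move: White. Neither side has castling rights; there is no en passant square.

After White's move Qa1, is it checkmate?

no

After Qa1: black king on h1; in check: yes, from the white queen on a1.
Black has 1 legal reply: Kxh2.
In check but a legal move exists → not checkmate.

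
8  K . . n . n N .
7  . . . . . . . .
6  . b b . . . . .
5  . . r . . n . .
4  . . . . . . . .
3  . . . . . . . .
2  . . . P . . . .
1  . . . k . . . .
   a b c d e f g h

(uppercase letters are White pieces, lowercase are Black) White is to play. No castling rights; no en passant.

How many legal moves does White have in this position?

1

White to move; king on a8.
In check: yes, from the black bishop on c6.
Legal moves: Kb8.
Count: 1.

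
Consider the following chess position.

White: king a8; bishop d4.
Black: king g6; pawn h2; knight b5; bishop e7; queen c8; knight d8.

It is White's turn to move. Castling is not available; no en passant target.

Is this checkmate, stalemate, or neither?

checkmate

White to move; white king on a8.
In check: yes, from the black queen on c8.
King squares — a7: attacked by Nb5; b7: attacked by Qc8; b8: attacked by Qc8.
Legal moves for White: none.
In check with no legal moves → checkmate.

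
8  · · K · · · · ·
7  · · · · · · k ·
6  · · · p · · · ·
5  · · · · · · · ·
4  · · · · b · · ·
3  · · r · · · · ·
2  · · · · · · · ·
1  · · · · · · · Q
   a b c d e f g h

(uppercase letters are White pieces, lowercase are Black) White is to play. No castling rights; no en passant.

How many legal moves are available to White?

White to move; king on c8.
In check: yes, from the black rook on c3.
Legal moves: Kd8, Kb8, Kd7.
Count: 3.

3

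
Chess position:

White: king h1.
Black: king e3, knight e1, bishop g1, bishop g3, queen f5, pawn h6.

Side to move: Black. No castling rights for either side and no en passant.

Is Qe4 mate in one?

no

After Qe4: white king on h1; in check: yes, from the black queen on e4.
White has 1 legal reply: Kxg1.
In check but a legal move exists → not checkmate.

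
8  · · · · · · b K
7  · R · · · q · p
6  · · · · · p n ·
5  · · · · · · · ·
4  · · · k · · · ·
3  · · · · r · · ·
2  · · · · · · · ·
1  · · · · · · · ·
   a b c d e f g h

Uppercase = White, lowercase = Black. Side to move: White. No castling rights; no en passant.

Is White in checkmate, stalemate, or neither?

checkmate

White to move; white king on h8.
In check: yes, from the black knight on g6.
King squares — g7: attacked by Qf7; h7: attacked by Qf7; g8: attacked by Qf7.
Legal moves for White: none.
In check with no legal moves → checkmate.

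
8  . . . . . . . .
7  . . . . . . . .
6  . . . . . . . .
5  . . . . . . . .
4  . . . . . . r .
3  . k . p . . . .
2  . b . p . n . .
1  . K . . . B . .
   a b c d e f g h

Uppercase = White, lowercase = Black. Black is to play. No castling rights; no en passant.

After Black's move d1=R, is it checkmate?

After d1=R: white king on b1; in check: yes, from the black rook on d1.
King squares — a1: attacked by Rd1; c1: attacked by Rd1; a2: attacked by Kb3; b2: attacked by Kb3; c2: attacked by Kb3.
White has no legal moves → checkmate.

yes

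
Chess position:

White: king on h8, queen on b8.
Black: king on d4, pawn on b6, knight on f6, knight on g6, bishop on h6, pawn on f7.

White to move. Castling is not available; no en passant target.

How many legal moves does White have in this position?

White to move; king on h8.
In check: yes, from the black knight on g6.
Legal moves: none.
Count: 0.

0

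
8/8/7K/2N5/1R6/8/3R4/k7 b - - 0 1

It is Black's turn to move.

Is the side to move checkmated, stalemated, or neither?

Black to move; black king on a1.
In check: no.
King squares — b1: attacked by Rb4; a2: attacked by Rd2; b2: attacked by Rd2.
Legal moves for Black: none.
Not in check and no legal moves → stalemate.

stalemate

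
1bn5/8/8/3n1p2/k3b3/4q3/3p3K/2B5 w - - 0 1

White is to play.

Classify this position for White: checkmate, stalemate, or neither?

White to move; white king on h2.
In check: yes, from the black bishop on b8.
King squares — g1: attacked by Qe3; h1: attacked by Be4; g2: attacked by Be4; g3: attacked by Qe3; h3: attacked by Qe3.
Legal moves for White: none.
In check with no legal moves → checkmate.

checkmate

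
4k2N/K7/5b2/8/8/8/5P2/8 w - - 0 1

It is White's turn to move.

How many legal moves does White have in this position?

9

White to move; king on a7.
In check: no.
Legal moves: Nf7, Ng6, Kb8, Ka8, Kb7, Kb6, Ka6, f3, f4.
Count: 9.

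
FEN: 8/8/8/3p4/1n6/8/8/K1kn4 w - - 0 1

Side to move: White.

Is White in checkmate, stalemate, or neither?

stalemate

White to move; white king on a1.
In check: no.
King squares — b1: attacked by Kc1; a2: attacked by Nb4; b2: attacked by Kc1.
Legal moves for White: none.
Not in check and no legal moves → stalemate.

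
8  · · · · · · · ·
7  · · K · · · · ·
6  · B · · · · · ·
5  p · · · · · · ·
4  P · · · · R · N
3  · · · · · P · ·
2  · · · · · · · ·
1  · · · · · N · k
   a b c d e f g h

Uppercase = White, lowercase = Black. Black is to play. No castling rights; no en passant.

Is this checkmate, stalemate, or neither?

stalemate

Black to move; black king on h1.
In check: no.
King squares — g1: attacked by Bb6; g2: attacked by Nh4; h2: attacked by Nf1.
Legal moves for Black: none.
Not in check and no legal moves → stalemate.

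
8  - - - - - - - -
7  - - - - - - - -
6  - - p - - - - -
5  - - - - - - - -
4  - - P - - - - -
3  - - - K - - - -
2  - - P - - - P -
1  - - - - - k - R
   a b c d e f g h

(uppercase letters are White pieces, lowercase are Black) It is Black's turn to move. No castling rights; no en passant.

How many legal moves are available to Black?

Black to move; king on f1.
In check: yes, from the white rook on h1.
Legal moves: Kxg2, Kf2.
Count: 2.

2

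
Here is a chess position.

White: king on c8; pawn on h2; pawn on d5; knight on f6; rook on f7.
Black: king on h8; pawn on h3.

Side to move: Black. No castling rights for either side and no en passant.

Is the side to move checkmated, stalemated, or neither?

Black to move; black king on h8.
In check: no.
King squares — g7: attacked by Rf7; h7: attacked by Nf6; g8: attacked by Nf6.
Legal moves for Black: none.
Not in check and no legal moves → stalemate.

stalemate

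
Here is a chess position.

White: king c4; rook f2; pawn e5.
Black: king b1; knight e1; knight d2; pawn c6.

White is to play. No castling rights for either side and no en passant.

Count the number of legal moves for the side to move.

White to move; king on c4.
In check: yes, from the black knight on d2.
Legal moves: Kc5, Kd4, Kb4, Kc3, Rxd2.
Count: 5.

5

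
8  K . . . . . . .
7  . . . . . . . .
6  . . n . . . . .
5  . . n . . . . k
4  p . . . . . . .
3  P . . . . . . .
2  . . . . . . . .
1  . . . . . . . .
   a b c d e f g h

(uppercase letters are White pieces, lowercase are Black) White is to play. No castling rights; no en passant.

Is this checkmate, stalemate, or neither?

stalemate

White to move; white king on a8.
In check: no.
King squares — a7: attacked by Nc6; b7: attacked by Nc5; b8: attacked by Nc6.
Legal moves for White: none.
Not in check and no legal moves → stalemate.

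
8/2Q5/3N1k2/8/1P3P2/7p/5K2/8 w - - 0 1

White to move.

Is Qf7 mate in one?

yes

After Qf7: black king on f6; in check: yes, from the white queen on f7.
King squares — e5: attacked by Pf4; f5: attacked by Nd6; g5: attacked by Pf4; e6: attacked by Qf7; g6: attacked by Qf7; e7: attacked by Qf7; f7: attacked by Nd6; g7: attacked by Qf7.
Black has no legal moves → checkmate.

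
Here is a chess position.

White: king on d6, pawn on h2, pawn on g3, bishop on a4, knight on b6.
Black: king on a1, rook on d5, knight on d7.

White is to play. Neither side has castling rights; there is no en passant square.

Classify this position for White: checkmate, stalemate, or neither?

neither

White to move; white king on d6.
In check: yes, from the black rook on d5.
King squares — c5: attacked by Rd5; d5: available; e5: attacked by Rd5; c6: available; e6: available; c7: available; d7: attacked by Rd5; e7: available.
Legal moves for White: Ke7, Kc7, Ke6, Kc6, Kxd5, Nxd5.
White is in check but has 6 legal moves → neither.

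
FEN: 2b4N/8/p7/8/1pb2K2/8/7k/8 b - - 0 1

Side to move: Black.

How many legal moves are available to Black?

Black to move; king on h2.
In check: no.
Legal moves: Bd7, Bb7, B8e6, Bf5, Bg4, Bh3, Bg8, Bf7, B4e6, Bd5, Bb5, Bd3, Bb3, Be2, Ba2, Bf1, Kh3, Kg2, Kh1, Kg1, a5, b3.
Count: 22.

22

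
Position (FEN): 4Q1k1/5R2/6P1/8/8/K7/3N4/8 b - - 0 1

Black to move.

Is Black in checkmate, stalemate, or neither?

Black to move; black king on g8.
In check: yes, from the white queen on e8.
King squares — f7: attacked by Pg6; g7: attacked by Rf7; h7: attacked by Pg6; f8: attacked by Rf7; h8: attacked by Qe8.
Legal moves for Black: none.
In check with no legal moves → checkmate.

checkmate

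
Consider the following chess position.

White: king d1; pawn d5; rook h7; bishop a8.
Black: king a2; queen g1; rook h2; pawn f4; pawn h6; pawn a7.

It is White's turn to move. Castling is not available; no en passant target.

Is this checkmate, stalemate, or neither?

checkmate

White to move; white king on d1.
In check: yes, from the black queen on g1.
King squares — c1: attacked by Qg1; e1: attacked by Qg1; c2: attacked by Rh2; d2: attacked by Rh2; e2: attacked by Rh2.
Legal moves for White: none.
In check with no legal moves → checkmate.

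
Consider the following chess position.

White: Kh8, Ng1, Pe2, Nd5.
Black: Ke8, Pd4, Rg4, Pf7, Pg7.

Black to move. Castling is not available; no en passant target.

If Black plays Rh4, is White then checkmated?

no

After Rh4: white king on h8; in check: yes, from the black rook on h4.
White has 2 legal replies: Kg8, Kxg7.
In check but a legal move exists → not checkmate.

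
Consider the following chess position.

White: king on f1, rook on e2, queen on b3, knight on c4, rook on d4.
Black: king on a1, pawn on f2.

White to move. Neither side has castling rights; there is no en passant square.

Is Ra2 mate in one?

After Ra2: black king on a1; in check: yes, from the white rook on a2.
King squares — b1: attacked by Qb3; a2: attacked by Qb3; b2: attacked by Ra2.
Black has no legal moves → checkmate.

yes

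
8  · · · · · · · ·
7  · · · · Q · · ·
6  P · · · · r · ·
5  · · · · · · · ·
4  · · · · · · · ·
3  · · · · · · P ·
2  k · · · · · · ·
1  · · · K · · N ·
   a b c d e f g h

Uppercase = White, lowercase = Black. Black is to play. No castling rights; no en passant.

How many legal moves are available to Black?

18

Black to move; king on a2.
In check: no.
Legal moves: Rf8, Rf7, Rh6, Rg6, Re6, Rd6+, Rc6, Rb6, Rxa6, Rf5, Rf4, Rf3, Rf2, Rf1+, Kb3, Kb2, Kb1, Ka1.
Count: 18.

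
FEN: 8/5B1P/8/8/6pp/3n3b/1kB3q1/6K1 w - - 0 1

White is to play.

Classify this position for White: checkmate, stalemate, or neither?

White to move; white king on g1.
In check: yes, from the black queen on g2.
King squares — f1: attacked by Qg2; h1: attacked by Qg2; f2: attacked by Qg2; g2: attacked by Bh3; h2: attacked by Qg2.
Legal moves for White: none.
In check with no legal moves → checkmate.

checkmate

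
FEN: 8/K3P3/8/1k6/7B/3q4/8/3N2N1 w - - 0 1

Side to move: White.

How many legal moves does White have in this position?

White to move; king on a7.
In check: no.
Legal moves: Kb8, Ka8, Kb7, Bf6, Bg5, Bg3, Bf2, Be1, Nh3, Nf3, Ne2, Ne3, Nc3+, Nf2, Nb2, e8=Q+, e8=R, e8=B+, e8=N.
Count: 19.

19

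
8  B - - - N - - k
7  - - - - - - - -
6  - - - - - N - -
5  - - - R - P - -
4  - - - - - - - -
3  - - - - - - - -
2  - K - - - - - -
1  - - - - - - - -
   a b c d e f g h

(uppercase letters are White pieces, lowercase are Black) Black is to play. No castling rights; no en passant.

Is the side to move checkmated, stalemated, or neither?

stalemate

Black to move; black king on h8.
In check: no.
King squares — g7: attacked by Ne8; h7: attacked by Nf6; g8: attacked by Nf6.
Legal moves for Black: none.
Not in check and no legal moves → stalemate.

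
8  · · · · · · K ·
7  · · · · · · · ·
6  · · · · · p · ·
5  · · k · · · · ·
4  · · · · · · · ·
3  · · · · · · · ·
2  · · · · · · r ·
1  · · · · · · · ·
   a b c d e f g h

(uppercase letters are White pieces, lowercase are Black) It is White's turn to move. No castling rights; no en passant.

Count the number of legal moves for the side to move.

White to move; king on g8.
In check: yes, from the black rook on g2.
Legal moves: Kh8, Kf8, Kh7, Kf7.
Count: 4.

4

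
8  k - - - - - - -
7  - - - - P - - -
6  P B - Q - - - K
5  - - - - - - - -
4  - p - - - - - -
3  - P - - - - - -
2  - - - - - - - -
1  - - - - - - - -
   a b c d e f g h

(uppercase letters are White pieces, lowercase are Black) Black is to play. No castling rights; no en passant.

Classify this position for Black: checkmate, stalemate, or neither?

stalemate

Black to move; black king on a8.
In check: no.
King squares — a7: attacked by Bb6; b7: attacked by Pa6; b8: attacked by Qd6.
Legal moves for Black: none.
Not in check and no legal moves → stalemate.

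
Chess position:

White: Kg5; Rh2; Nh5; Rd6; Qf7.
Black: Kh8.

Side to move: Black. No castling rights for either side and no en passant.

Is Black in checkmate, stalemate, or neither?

Black to move; black king on h8.
In check: no.
King squares — g7: attacked by Nh5; h7: attacked by Qf7; g8: attacked by Qf7.
Legal moves for Black: none.
Not in check and no legal moves → stalemate.

stalemate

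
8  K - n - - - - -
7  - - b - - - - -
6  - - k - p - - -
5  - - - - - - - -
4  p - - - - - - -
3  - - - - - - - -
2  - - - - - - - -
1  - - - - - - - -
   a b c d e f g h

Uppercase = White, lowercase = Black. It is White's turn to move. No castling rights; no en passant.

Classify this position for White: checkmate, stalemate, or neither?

White to move; white king on a8.
In check: no.
King squares — a7: attacked by Nc8; b7: attacked by Kc6; b8: attacked by Bc7.
Legal moves for White: none.
Not in check and no legal moves → stalemate.

stalemate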